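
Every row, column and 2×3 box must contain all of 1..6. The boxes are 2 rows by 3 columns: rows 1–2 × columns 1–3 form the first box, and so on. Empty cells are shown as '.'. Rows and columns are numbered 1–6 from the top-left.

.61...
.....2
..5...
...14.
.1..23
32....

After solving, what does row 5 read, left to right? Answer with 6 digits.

516423

r3c6 = 6: row 3 has {5}; col 6 has {2,3}; box has {1,4} → only 6 remains.
r4c2 = 3: row 4 has {1,4}; col 2 has {1,2,6}; box has {5} → only 3 remains.
r4c6 = 5: row 4 has {1,3,4}; col 6 has {2,3,6}; box has {1,4,6} → only 5 remains.
r1c6 = 4: row 1 has {1,6}; col 6 has {2,3,5,6}; box has {2} → only 4 remains.
r3c2 = 4: row 3 has {5,6}; col 2 has {1,2,3,6}; box has {3,5} → only 4 remains.
r3c5 = 3: row 3 has {4,5,6}; col 5 has {2,4}; box has {1,4,5,6} → only 3 remains.
r6c6 = 1: row 6 has {2,3}; col 6 has {2,3,4,5,6}; box has {2,3} → only 1 remains.
r1c5 = 5: row 1 has {1,4,6}; col 5 has {2,3,4}; box has {2,4} → only 5 remains.
r2c2 = 5: row 2 has {2}; col 2 has {1,2,3,4,6}; box has {1,6} → only 5 remains.
r3c4 = 2: row 3 has {3,4,5,6}; col 4 has {1}; box has {1,3,4,5,6} → only 2 remains.
r6c5 = 6: row 6 has {1,2,3}; col 5 has {2,3,4,5}; box has {1,2,3} → only 6 remains.
r1c1 = 2: row 1 has {1,4,5,6}; col 1 has {3}; box has {1,5,6} → only 2 remains.
r1c4 = 3: row 1 has {1,2,4,5,6}; col 4 has {1,2}; box has {2,4,5} → only 3 remains.
r2c1 = 4: row 2 has {2,5}; col 1 has {2,3}; box has {1,2,5,6} → only 4 remains.
r2c3 = 3: row 2 has {2,4,5}; col 3 has {1,5}; box has {1,2,4,5,6} → only 3 remains.
r2c4 = 6: row 2 has {2,3,4,5}; col 4 has {1,2,3}; box has {2,3,4,5} → only 6 remains.
r2c5 = 1: row 2 has {2,3,4,5,6}; col 5 has {2,3,4,5,6}; box has {2,3,4,5,6} → only 1 remains.
r3c1 = 1: row 3 has {2,3,4,5,6}; col 1 has {2,3,4}; box has {3,4,5} → only 1 remains.
r4c1 = 6: row 4 has {1,3,4,5}; col 1 has {1,2,3,4}; box has {1,3,4,5} → only 6 remains.
r4c3 = 2: row 4 has {1,3,4,5,6}; col 3 has {1,3,5}; box has {1,3,4,5,6} → only 2 remains.
r5c1 = 5: row 5 has {1,2,3}; col 1 has {1,2,3,4,6}; box has {1,2,3} → only 5 remains.
r5c4 = 4: row 5 has {1,2,3,5}; col 4 has {1,2,3,6}; box has {1,2,3,6} → only 4 remains.
r6c3 = 4: row 6 has {1,2,3,6}; col 3 has {1,2,3,5}; box has {1,2,3,5} → only 4 remains.
r6c4 = 5: row 6 has {1,2,3,4,6}; col 4 has {1,2,3,4,6}; box has {1,2,3,4,6} → only 5 remains.
r5c3 = 6: row 5 has {1,2,3,4,5}; col 3 has {1,2,3,4,5}; box has {1,2,3,4,5} → only 6 remains.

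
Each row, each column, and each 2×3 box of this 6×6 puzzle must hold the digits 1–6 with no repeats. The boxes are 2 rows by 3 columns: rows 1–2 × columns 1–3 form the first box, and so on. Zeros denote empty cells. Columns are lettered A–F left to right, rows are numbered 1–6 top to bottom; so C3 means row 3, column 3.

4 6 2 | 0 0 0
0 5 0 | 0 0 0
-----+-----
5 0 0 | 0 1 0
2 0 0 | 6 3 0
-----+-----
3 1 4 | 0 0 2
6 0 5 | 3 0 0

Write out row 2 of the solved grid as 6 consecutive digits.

153426

E1 = 5: row 1 has {2,4,6}; col 5 has {1,3}; box has {} → only 5 remains.
A2 = 1: row 2 has {5}; col 1 has {2,3,4,5,6}; box has {2,4,5,6} → only 1 remains.
C2 = 3: row 2 has {1,5}; col 3 has {2,4,5}; box has {1,2,4,5,6} → only 3 remains.
C3 = 6: row 3 has {1,5}; col 3 has {2,3,4,5}; box has {2,5} → only 6 remains.
F3 = 4: row 3 has {1,5,6}; col 6 has {2}; box has {1,3,6} → only 4 remains.
B4 = 4: row 4 has {2,3,6}; col 2 has {1,5,6}; box has {2,5,6} → only 4 remains.
C4 = 1: row 4 has {2,3,4,6}; col 3 has {2,3,4,5,6}; box has {2,4,5,6} → only 1 remains.
F4 = 5: row 4 has {1,2,3,4,6}; col 6 has {2,4}; box has {1,3,4,6} → only 5 remains.
D5 = 5: row 5 has {1,2,3,4}; col 4 has {3,6}; box has {2,3} → only 5 remains.
E5 = 6: row 5 has {1,2,3,4,5}; col 5 has {1,3,5}; box has {2,3,5} → only 6 remains.
B6 = 2: row 6 has {3,5,6}; col 2 has {1,4,5,6}; box has {1,3,4,5,6} → only 2 remains.
E6 = 4: row 6 has {2,3,5,6}; col 5 has {1,3,5,6}; box has {2,3,5,6} → only 4 remains.
F6 = 1: row 6 has {2,3,4,5,6}; col 6 has {2,4,5}; box has {2,3,4,5,6} → only 1 remains.
D1 = 1: row 1 has {2,4,5,6}; col 4 has {3,5,6}; box has {5} → only 1 remains.
F1 = 3: row 1 has {1,2,4,5,6}; col 6 has {1,2,4,5}; box has {1,5} → only 3 remains.
E2 = 2: row 2 has {1,3,5}; col 5 has {1,3,4,5,6}; box has {1,3,5} → only 2 remains.
F2 = 6: row 2 has {1,2,3,5}; col 6 has {1,2,3,4,5}; box has {1,2,3,5} → only 6 remains.
B3 = 3: row 3 has {1,4,5,6}; col 2 has {1,2,4,5,6}; box has {1,2,4,5,6} → only 3 remains.
D3 = 2: row 3 has {1,3,4,5,6}; col 4 has {1,3,5,6}; box has {1,3,4,5,6} → only 2 remains.
D2 = 4: row 2 has {1,2,3,5,6}; col 4 has {1,2,3,5,6}; box has {1,2,3,5,6} → only 4 remains.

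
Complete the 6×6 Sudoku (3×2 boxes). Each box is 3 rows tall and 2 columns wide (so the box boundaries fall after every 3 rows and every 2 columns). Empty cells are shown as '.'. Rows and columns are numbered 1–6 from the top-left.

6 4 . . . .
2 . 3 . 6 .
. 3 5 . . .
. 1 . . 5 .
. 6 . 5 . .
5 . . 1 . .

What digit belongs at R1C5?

3

R1C4 = 2 (sole candidate).
R2C2 = 5 (sole candidate).
R2C4 = 4 (sole candidate).
R2C6 = 1 (sole candidate).
R3C1 = 1 (sole candidate).
R3C4 = 6 (sole candidate).
R4C4 = 3 (sole candidate).
R6C2 = 2 (sole candidate).
R1C3 = 1 (sole candidate).
R1C5 = 3: row 1 has {1,2,4,6}; col 5 has {5,6}; box has {1,6} → only 3 remains.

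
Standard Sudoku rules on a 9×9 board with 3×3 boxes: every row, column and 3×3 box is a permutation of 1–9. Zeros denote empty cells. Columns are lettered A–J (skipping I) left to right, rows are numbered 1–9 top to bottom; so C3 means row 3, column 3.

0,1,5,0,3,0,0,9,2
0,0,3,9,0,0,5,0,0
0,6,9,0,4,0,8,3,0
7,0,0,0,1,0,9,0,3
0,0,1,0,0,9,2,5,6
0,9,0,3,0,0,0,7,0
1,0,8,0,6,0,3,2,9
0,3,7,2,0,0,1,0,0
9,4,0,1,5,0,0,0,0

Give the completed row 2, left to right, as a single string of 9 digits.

A3 = 2 (sole candidate).
B5 = 8 (sole candidate).
E5 = 7 (sole candidate).
G6 = 4 (sole candidate).
B7 = 5 (sole candidate).
A8 = 6 (sole candidate).
C9 = 2 (sole candidate).
B2 = 7: row 2 has {3,5,9}; col 2 has {1,3,4,5,6,8,9}; box has {1,2,3,5,6,9} → only 7 remains.
B4 = 2 (sole candidate).
H4 = 8 (sole candidate).
D5 = 4 (sole candidate).
A6 = 5 (sole candidate).
C6 = 6 (sole candidate).
J6 = 1 (sole candidate).
D7 = 7 (sole candidate).
F7 = 4 (sole candidate).
F8 = 8 (sole candidate).
H8 = 4 (sole candidate).
J8 = 5 (sole candidate).
F9 = 3 (sole candidate).
H9 = 6 (sole candidate).
H2 = 1: row 2 has {3,5,7,9}; col 8 has {2,3,4,5,6,7,8,9}; box has {2,3,5,8,9} → only 1 remains.
J2 = 4: row 2 has {1,3,5,7,9}; col 9 has {1,2,3,5,6,9}; box has {1,2,3,5,8,9} → only 4 remains.
D3 = 5 (sole candidate).
J3 = 7 (sole candidate).
C4 = 4 (sole candidate).
D4 = 6 (sole candidate).
F4 = 5 (sole candidate).
A5 = 3 (sole candidate).
F6 = 2 (sole candidate).
E8 = 9 (sole candidate).
G9 = 7 (sole candidate).
J9 = 8 (sole candidate).
D1 = 8 (sole candidate).
G1 = 6 (sole candidate).
A2 = 8: row 2 has {1,3,4,5,7,9}; col 1 has {1,2,3,5,6,7,9}; box has {1,2,3,5,6,7,9} → only 8 remains.
E2 = 2: row 2 has {1,3,4,5,7,8,9}; col 5 has {1,3,4,5,6,7,9}; box has {3,4,5,8,9} → only 2 remains.
F2 = 6: row 2 has {1,2,3,4,5,7,8,9}; col 6 has {2,3,4,5,8,9}; box has {2,3,4,5,8,9} → only 6 remains.

873926514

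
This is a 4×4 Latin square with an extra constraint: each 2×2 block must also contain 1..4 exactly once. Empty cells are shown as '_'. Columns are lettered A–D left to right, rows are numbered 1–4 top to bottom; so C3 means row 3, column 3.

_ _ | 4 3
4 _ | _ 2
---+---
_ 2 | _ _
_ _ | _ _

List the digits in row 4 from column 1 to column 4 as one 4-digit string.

B1 = 1: row 1 has {3,4}; col 2 has {2}; box has {4} → only 1 remains.
B2 = 3: row 2 has {2,4}; col 2 has {1,2}; box has {1,4} → only 3 remains.
C2 = 1: row 2 has {2,3,4}; col 3 has {4}; box has {2,3,4} → only 1 remains.
C3 = 3: row 3 has {2}; col 3 has {1,4}; box has {} → only 3 remains.
B4 = 4: row 4 has {}; col 2 has {1,2,3}; box has {2} → only 4 remains.
C4 = 2: row 4 has {4}; col 3 has {1,3,4}; box has {3} → only 2 remains.
D4 = 1: row 4 has {2,4}; col 4 has {2,3}; box has {2,3} → only 1 remains.
A1 = 2: row 1 has {1,3,4}; col 1 has {4}; box has {1,3,4} → only 2 remains.
A3 = 1: row 3 has {2,3}; col 1 has {2,4}; box has {2,4} → only 1 remains.
D3 = 4: row 3 has {1,2,3}; col 4 has {1,2,3}; box has {1,2,3} → only 4 remains.
A4 = 3: row 4 has {1,2,4}; col 1 has {1,2,4}; box has {1,2,4} → only 3 remains.

3421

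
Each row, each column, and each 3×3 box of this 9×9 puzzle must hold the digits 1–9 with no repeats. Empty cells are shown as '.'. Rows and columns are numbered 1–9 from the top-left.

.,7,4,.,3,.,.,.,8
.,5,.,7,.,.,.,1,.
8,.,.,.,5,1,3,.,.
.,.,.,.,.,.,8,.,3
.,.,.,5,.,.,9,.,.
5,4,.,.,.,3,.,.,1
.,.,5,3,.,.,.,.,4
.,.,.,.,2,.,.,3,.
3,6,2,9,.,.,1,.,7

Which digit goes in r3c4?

r1c1 = 1: in row 1, 1 can only go here (every other open cell in that row sees a 1).
r2c3 = 3: in row 2, 3 can only go here (every other open cell in that row sees a 3).
r3c8 = 7: in row 3, 7 can only go here (every other open cell in that row sees a 7).
r3c4 = 4: in row 3, 4 can only go here (every other open cell in that row sees a 4).

4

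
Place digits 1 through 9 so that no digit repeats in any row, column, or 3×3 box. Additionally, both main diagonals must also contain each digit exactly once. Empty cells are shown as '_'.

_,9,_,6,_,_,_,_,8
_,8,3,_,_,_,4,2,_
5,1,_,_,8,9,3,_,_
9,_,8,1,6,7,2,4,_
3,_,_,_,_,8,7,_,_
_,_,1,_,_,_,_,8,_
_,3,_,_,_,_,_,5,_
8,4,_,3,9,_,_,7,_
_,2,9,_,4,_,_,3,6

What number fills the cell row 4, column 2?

row 1, column 8 = 1: row 1 has {6,8,9}; col 8 has {2,3,4,5,7,8}; box has {2,3,4,8} → only 1 remains.
row 3, column 8 = 6: row 3 has {1,3,5,8,9}; col 8 has {1,2,3,4,5,7,8}; box has {1,2,3,4,8} → only 6 remains.
row 3, column 9 = 7: row 3 has {1,3,5,6,8,9}; col 9 has {6,8}; box has {1,2,3,4,6,8} → only 7 remains.
row 4, column 2 = 5: row 4 has {1,2,4,6,7,8,9}; col 2 has {1,2,3,4,8,9}; box has {1,3,8,9} → only 5 remains.

5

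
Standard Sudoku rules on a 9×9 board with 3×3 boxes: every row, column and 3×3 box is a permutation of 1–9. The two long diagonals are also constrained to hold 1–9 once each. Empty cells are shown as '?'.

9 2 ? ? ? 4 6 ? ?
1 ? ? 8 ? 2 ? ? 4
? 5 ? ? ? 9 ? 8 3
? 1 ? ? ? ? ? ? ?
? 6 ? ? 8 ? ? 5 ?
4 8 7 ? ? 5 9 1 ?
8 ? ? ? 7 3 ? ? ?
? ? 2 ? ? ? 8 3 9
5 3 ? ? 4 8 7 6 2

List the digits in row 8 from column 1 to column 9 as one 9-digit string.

742156839

R1C8 = 7 (sole candidate).
R1C9 = 1 (sole candidate).
R2C2 = 7 (sole candidate).
R2C7 = 5 (sole candidate).
R2C8 = 9 (sole candidate).
R3C1 = 6 (sole candidate).
R3C3 = 4 (sole candidate).
R3C5 = 1 (sole candidate).
R3C7 = 2 (sole candidate).
R4C4 = 6 (sole candidate).
R4C6 = 7 (sole candidate).
R4C9 = 8 (sole candidate).
R5C6 = 1 (sole candidate).
R5C9 = 7 (sole candidate).
R6C4 = 3 (sole candidate).
R6C5 = 2 (sole candidate).
R6C9 = 6 (sole candidate).
R7C3 = 6 (sole candidate).
R7C7 = 1 (sole candidate).
R7C8 = 4 (sole candidate).
R7C9 = 5 (sole candidate).
R8C1 = 7: row 8 has {2,3,8,9}; col 1 has {1,4,5,6,8,9}; box has {2,3,5,6,8} → only 7 remains.
R8C2 = 4: row 8 has {2,3,7,8,9}; col 2 has {1,2,3,5,6,7,8}; box has {2,3,5,6,7,8}; anti-diagonal has {1,2,3,5,6,7,8,9} → only 4 remains.
R8C6 = 6: row 8 has {2,3,4,7,8,9}; col 6 has {1,2,3,4,5,7,8,9}; box has {3,4,7,8} → only 6 remains.
R1C4 = 5 (sole candidate).
R1C5 = 3 (sole candidate).
R2C3 = 3 (sole candidate).
R2C5 = 6 (sole candidate).
R3C4 = 7 (sole candidate).
R4C5 = 9 (sole candidate).
R4C8 = 2 (sole candidate).
R5C3 = 9 (sole candidate).
R5C4 = 4 (sole candidate).
R5C7 = 3 (sole candidate).
R7C2 = 9 (sole candidate).
R7C4 = 2 (sole candidate).
R8C4 = 1: row 8 has {2,3,4,6,7,8,9}; col 4 has {2,3,4,5,6,7,8}; box has {2,3,4,6,7,8} → only 1 remains.
R8C5 = 5: row 8 has {1,2,3,4,6,7,8,9}; col 5 has {1,2,3,4,6,7,8,9}; box has {1,2,3,4,6,7,8} → only 5 remains.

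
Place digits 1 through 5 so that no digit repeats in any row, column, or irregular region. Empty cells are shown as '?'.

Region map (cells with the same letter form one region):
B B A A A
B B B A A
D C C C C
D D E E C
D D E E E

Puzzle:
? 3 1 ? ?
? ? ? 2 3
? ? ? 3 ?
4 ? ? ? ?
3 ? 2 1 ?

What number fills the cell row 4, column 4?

5

row 4, column 4 = 5: row 4 has {4}; col 4 has {1,2,3}; region has {1,2} → only 5 remains.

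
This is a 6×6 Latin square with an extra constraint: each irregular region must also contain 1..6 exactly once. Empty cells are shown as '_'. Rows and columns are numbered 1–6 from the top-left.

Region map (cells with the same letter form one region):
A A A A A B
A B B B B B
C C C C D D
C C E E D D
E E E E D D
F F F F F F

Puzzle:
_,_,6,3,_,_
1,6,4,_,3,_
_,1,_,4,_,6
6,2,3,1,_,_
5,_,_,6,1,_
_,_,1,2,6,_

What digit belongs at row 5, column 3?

2

row 2, column 4 = 5: row 2 has {1,3,4,6}; col 4 has {1,2,3,4,6}; region has {3,4,6} → only 5 remains.
row 2, column 6 = 2: row 2 has {1,3,4,5,6}; col 6 has {6}; region has {3,4,5,6} → only 2 remains.
row 3, column 1 = 3: row 3 has {1,4,6}; col 1 has {1,5,6}; region has {1,2,4,6} → only 3 remains.
row 3, column 3 = 5: row 3 has {1,3,4,6}; col 3 has {1,3,4,6}; region has {1,2,3,4,6} → only 5 remains.
row 3, column 5 = 2: row 3 has {1,3,4,5,6}; col 5 has {1,3,6}; region has {1,6} → only 2 remains.
row 5, column 2 = 4: row 5 has {1,5,6}; col 2 has {1,2,6}; region has {1,3,5,6} → only 4 remains.
row 5, column 3 = 2: row 5 has {1,4,5,6}; col 3 has {1,3,4,5,6}; region has {1,3,4,5,6} → only 2 remains.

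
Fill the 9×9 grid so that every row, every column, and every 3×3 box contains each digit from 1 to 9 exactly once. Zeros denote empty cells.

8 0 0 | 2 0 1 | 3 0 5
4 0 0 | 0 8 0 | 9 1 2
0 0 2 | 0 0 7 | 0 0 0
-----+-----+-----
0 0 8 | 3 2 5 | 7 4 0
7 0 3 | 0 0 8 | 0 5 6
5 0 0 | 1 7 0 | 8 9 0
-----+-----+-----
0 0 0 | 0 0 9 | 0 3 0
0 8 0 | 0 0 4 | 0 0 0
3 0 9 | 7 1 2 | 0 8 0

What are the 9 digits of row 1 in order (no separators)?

r3c8 = 6 (sole candidate).
r4c9 = 1 (sole candidate).
r5c7 = 2 (sole candidate).
r6c6 = 6 (sole candidate).
r6c9 = 3 (sole candidate).
r9c9 = 4 (sole candidate).
r1c8 = 7: row 1 has {1,2,3,5,8}; col 8 has {1,3,4,5,6,8,9}; box has {1,2,3,5,6,9} → only 7 remains.
r2c6 = 3 (sole candidate).
r3c7 = 4 (sole candidate).
r3c9 = 8 (sole candidate).
r6c3 = 4 (sole candidate).
r7c9 = 7 (sole candidate).
r8c8 = 2 (sole candidate).
r8c9 = 9 (sole candidate).
r1c3 = 6: row 1 has {1,2,3,5,7,8}; col 3 has {2,3,4,8,9}; box has {2,4,8} → only 6 remains.
r6c2 = 2 (sole candidate).
r1c2 = 9: row 1 has {1,2,3,5,6,7,8}; col 2 has {2,8}; box has {2,4,6,8} → only 9 remains.
r1c5 = 4: row 1 has {1,2,3,5,6,7,8,9}; col 5 has {1,2,7,8}; box has {1,2,3,7,8} → only 4 remains.

896241375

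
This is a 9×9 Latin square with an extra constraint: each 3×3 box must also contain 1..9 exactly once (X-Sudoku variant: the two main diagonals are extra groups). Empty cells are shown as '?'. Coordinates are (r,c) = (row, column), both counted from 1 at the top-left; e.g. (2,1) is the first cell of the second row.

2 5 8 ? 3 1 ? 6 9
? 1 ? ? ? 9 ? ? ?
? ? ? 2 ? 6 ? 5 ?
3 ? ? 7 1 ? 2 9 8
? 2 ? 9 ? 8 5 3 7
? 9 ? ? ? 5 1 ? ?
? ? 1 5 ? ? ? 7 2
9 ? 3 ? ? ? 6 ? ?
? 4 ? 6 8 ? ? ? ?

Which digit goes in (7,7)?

4

(1,4) = 4: row 1 has {1,2,3,5,6,8,9}; col 4 has {2,5,6,7,9}; box has {1,2,3,6,9} → only 4 remains.
(1,7) = 7: row 1 has {1,2,3,4,5,6,8,9}; col 7 has {1,2,5,6}; box has {5,6,9} → only 7 remains.
(2,4) = 8: row 2 has {1,9}; col 4 has {2,4,5,6,7,9}; box has {1,2,3,4,6,9} → only 8 remains.
(3,5) = 7: row 3 has {2,5,6}; col 5 has {1,3,8}; box has {1,2,3,4,6,8,9} → only 7 remains.
(4,2) = 6: row 4 has {1,2,3,7,8,9}; col 2 has {1,2,4,5,9}; box has {2,3,9} → only 6 remains.
(4,6) = 4: row 4 has {1,2,3,6,7,8,9}; col 6 has {1,5,6,8,9}; box has {1,5,7,8,9}; anti-diagonal has {1,9} → only 4 remains.
(5,3) = 4: row 5 has {2,3,5,7,8,9}; col 3 has {1,3,8}; box has {2,3,6,9} → only 4 remains.
(5,5) = 6: row 5 has {2,3,4,5,7,8,9}; col 5 has {1,3,7,8}; box has {1,4,5,7,8,9}; main diagonal has {1,2,5,7}; anti-diagonal has {1,4,9} → only 6 remains.
(6,3) = 7: row 6 has {1,5,9}; col 3 has {1,3,4,8}; box has {2,3,4,6,9} → only 7 remains.
(6,4) = 3: row 6 has {1,5,7,9}; col 4 has {2,4,5,6,7,8,9}; box has {1,4,5,6,7,8,9}; anti-diagonal has {1,4,6,9} → only 3 remains.
(6,5) = 2: row 6 has {1,3,5,7,9}; col 5 has {1,3,6,7,8}; box has {1,3,4,5,6,7,8,9} → only 2 remains.
(6,8) = 4: row 6 has {1,2,3,5,7,9}; col 8 has {3,5,6,7,9}; box has {1,2,3,5,7,8,9} → only 4 remains.
(6,9) = 6: row 6 has {1,2,3,4,5,7,9}; col 9 has {2,7,8,9}; box has {1,2,3,4,5,7,8,9} → only 6 remains.
(7,2) = 8: row 7 has {1,2,5,7}; col 2 has {1,2,4,5,6,9}; box has {1,3,4,9} → only 8 remains.
(7,6) = 3: row 7 has {1,2,5,7,8}; col 6 has {1,4,5,6,8,9}; box has {5,6,8} → only 3 remains.
(8,2) = 7: row 8 has {3,6,9}; col 2 has {1,2,4,5,6,8,9}; box has {1,3,4,8,9}; anti-diagonal has {1,3,4,6,9} → only 7 remains.
(8,4) = 1: row 8 has {3,6,7,9}; col 4 has {2,3,4,5,6,7,8,9}; box has {3,5,6,8} → only 1 remains.
(8,5) = 4: row 8 has {1,3,6,7,9}; col 5 has {1,2,3,6,7,8}; box has {1,3,5,6,8} → only 4 remains.
(8,6) = 2: row 8 has {1,3,4,6,7,9}; col 6 has {1,3,4,5,6,8,9}; box has {1,3,4,5,6,8} → only 2 remains.
(8,8) = 8: row 8 has {1,2,3,4,6,7,9}; col 8 has {3,4,5,6,7,9}; box has {2,6,7}; main diagonal has {1,2,5,6,7} → only 8 remains.
(8,9) = 5: row 8 has {1,2,3,4,6,7,8,9}; col 9 has {2,6,7,8,9}; box has {2,6,7,8} → only 5 remains.
(9,1) = 5: row 9 has {4,6,8}; col 1 has {2,3,9}; box has {1,3,4,7,8,9}; anti-diagonal has {1,3,4,6,7,9} → only 5 remains.
(9,3) = 2: row 9 has {4,5,6,8}; col 3 has {1,3,4,7,8}; box has {1,3,4,5,7,8,9} → only 2 remains.
(9,6) = 7: row 9 has {2,4,5,6,8}; col 6 has {1,2,3,4,5,6,8,9}; box has {1,2,3,4,5,6,8} → only 7 remains.
(9,8) = 1: row 9 has {2,4,5,6,7,8}; col 8 has {3,4,5,6,7,8,9}; box has {2,5,6,7,8} → only 1 remains.
(9,9) = 3: row 9 has {1,2,4,5,6,7,8}; col 9 has {2,5,6,7,8,9}; box has {1,2,5,6,7,8}; main diagonal has {1,2,5,6,7,8} → only 3 remains.
(2,3) = 6: row 2 has {1,8,9}; col 3 has {1,2,3,4,7,8}; box has {1,2,5,8} → only 6 remains.
(2,5) = 5: row 2 has {1,6,8,9}; col 5 has {1,2,3,4,6,7,8}; box has {1,2,3,4,6,7,8,9} → only 5 remains.
(2,8) = 2: row 2 has {1,5,6,8,9}; col 8 has {1,3,4,5,6,7,8,9}; box has {5,6,7,9}; anti-diagonal has {1,3,4,5,6,7,9} → only 2 remains.
(2,9) = 4: row 2 has {1,2,5,6,8,9}; col 9 has {2,3,5,6,7,8,9}; box has {2,5,6,7,9} → only 4 remains.
(3,1) = 4: row 3 has {2,5,6,7}; col 1 has {2,3,5,9}; box has {1,2,5,6,8} → only 4 remains.
(3,2) = 3: row 3 has {2,4,5,6,7}; col 2 has {1,2,4,5,6,7,8,9}; box has {1,2,4,5,6,8} → only 3 remains.
(3,3) = 9: row 3 has {2,3,4,5,6,7}; col 3 has {1,2,3,4,6,7,8}; box has {1,2,3,4,5,6,8}; main diagonal has {1,2,3,5,6,7,8} → only 9 remains.
(3,7) = 8: row 3 has {2,3,4,5,6,7,9}; col 7 has {1,2,5,6,7}; box has {2,4,5,6,7,9}; anti-diagonal has {1,2,3,4,5,6,7,9} → only 8 remains.
(3,9) = 1: row 3 has {2,3,4,5,6,7,8,9}; col 9 has {2,3,4,5,6,7,8,9}; box has {2,4,5,6,7,8,9} → only 1 remains.
(4,3) = 5: row 4 has {1,2,3,4,6,7,8,9}; col 3 has {1,2,3,4,6,7,8,9}; box has {2,3,4,6,7,9} → only 5 remains.
(5,1) = 1: row 5 has {2,3,4,5,6,7,8,9}; col 1 has {2,3,4,5,9}; box has {2,3,4,5,6,7,9} → only 1 remains.
(6,1) = 8: row 6 has {1,2,3,4,5,6,7,9}; col 1 has {1,2,3,4,5,9}; box has {1,2,3,4,5,6,7,9} → only 8 remains.
(7,1) = 6: row 7 has {1,2,3,5,7,8}; col 1 has {1,2,3,4,5,8,9}; box has {1,2,3,4,5,7,8,9} → only 6 remains.
(7,5) = 9: row 7 has {1,2,3,5,6,7,8}; col 5 has {1,2,3,4,5,6,7,8}; box has {1,2,3,4,5,6,7,8} → only 9 remains.
(7,7) = 4: row 7 has {1,2,3,5,6,7,8,9}; col 7 has {1,2,5,6,7,8}; box has {1,2,3,5,6,7,8}; main diagonal has {1,2,3,5,6,7,8,9} → only 4 remains.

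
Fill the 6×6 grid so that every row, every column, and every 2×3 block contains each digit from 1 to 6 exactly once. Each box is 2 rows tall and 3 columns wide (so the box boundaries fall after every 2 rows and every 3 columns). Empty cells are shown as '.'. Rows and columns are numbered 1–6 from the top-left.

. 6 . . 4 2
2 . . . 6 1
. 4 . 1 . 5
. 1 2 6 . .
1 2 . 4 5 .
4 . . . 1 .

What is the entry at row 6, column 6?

6

row 4, column 5 = 3: row 4 has {1,2,6}; col 5 has {1,4,5,6}; box has {1,5,6} → only 3 remains.
row 4, column 6 = 4: row 4 has {1,2,3,6}; col 6 has {1,2,5}; box has {1,3,5,6} → only 4 remains.
row 3, column 5 = 2: row 3 has {1,4,5}; col 5 has {1,3,4,5,6}; box has {1,3,4,5,6} → only 2 remains.
row 4, column 1 = 5: row 4 has {1,2,3,4,6}; col 1 has {1,2,4}; box has {1,2,4} → only 5 remains.
row 1, column 1 = 3: row 1 has {2,4,6}; col 1 has {1,2,4,5}; box has {2,6} → only 3 remains.
row 1, column 4 = 5: row 1 has {2,3,4,6}; col 4 has {1,4,6}; box has {1,2,4,6} → only 5 remains.
row 2, column 2 = 5: row 2 has {1,2,6}; col 2 has {1,2,4,6}; box has {2,3,6} → only 5 remains.
row 2, column 3 = 4: row 2 has {1,2,5,6}; col 3 has {2}; box has {2,3,5,6} → only 4 remains.
row 2, column 4 = 3: row 2 has {1,2,4,5,6}; col 4 has {1,4,5,6}; box has {1,2,4,5,6} → only 3 remains.
row 3, column 1 = 6: row 3 has {1,2,4,5}; col 1 has {1,2,3,4,5}; box has {1,2,4,5} → only 6 remains.
row 3, column 3 = 3: row 3 has {1,2,4,5,6}; col 3 has {2,4}; box has {1,2,4,5,6} → only 3 remains.
row 5, column 3 = 6: row 5 has {1,2,4,5}; col 3 has {2,3,4}; box has {1,2,4} → only 6 remains.
row 5, column 6 = 3: row 5 has {1,2,4,5,6}; col 6 has {1,2,4,5}; box has {1,4,5} → only 3 remains.
row 6, column 2 = 3: row 6 has {1,4}; col 2 has {1,2,4,5,6}; box has {1,2,4,6} → only 3 remains.
row 6, column 3 = 5: row 6 has {1,3,4}; col 3 has {2,3,4,6}; box has {1,2,3,4,6} → only 5 remains.
row 6, column 4 = 2: row 6 has {1,3,4,5}; col 4 has {1,3,4,5,6}; box has {1,3,4,5} → only 2 remains.
row 6, column 6 = 6: row 6 has {1,2,3,4,5}; col 6 has {1,2,3,4,5}; box has {1,2,3,4,5} → only 6 remains.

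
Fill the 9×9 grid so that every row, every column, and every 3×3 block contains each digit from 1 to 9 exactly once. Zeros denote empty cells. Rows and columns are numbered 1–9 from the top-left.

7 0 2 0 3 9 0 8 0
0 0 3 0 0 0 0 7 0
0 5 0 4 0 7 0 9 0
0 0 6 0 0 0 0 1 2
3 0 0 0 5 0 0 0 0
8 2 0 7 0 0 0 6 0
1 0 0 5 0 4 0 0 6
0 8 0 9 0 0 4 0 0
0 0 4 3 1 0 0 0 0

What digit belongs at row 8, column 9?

1

row 3, column 1 = 6 (sole candidate).
row 4, column 4 = 8 (sole candidate).
row 4, column 6 = 3 (sole candidate).
row 5, column 8 = 4 (sole candidate).
row 6, column 6 = 1 (sole candidate).
row 6, column 5 = 4 (hidden single in row 6).
row 4, column 5 = 9 (sole candidate).
row 8, column 9 = 1: in row 8, 1 can only go here (every other open cell in that row sees a 1).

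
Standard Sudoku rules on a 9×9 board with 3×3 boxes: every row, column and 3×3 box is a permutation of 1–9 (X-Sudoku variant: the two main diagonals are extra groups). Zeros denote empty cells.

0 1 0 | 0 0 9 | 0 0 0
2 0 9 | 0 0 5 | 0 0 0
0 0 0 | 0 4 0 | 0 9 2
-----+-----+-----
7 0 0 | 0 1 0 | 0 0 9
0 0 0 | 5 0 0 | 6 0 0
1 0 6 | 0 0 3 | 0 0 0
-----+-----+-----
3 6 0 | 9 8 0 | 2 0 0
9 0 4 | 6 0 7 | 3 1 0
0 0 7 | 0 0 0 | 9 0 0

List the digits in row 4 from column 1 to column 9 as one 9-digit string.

r4c6 = 6: in row 4, 6 can only go here (every other open cell in that row sees a 6).
r3c1 = 6: in row 3, 6 can only go here (every other open cell in that row sees a 6).
r5c9 = 1: in row 5, 1 can only go here (every other open cell in that row sees a 1).
r7c3 = 1: in column 3, 1 can only go here (every other open cell in that column sees a 1).
r7c6 = 4: row 7 has {1,2,3,6,8,9}; col 6 has {3,5,6,7,9}; box has {6,7,8,9} → only 4 remains.
r2c7 = 1: in column 7, 1 can only go here (every other open cell in that column sees a 1).
r9c9 = 6: in main diagonal, 6 can only go here (every other open cell in that diagonal sees a 6).
r5c5 = 9: in main diagonal, 9 can only go here (every other open cell in that diagonal sees a 9).
r2c5 = 6: in row 2, 6 can only go here (every other open cell in that row sees a 6).
r1c8 = 6: in row 1, 6 can only go here (every other open cell in that row sees a 6).
r5c8 = 7: in row 5, 7 can only go here (every other open cell in that row sees a 7).
r7c8 = 5: row 7 has {1,2,3,4,6,8,9}; col 8 has {1,6,7,9}; box has {1,2,3,6,9} → only 5 remains.
r7c9 = 7: row 7 has {1,2,3,4,5,6,8,9}; col 9 has {1,2,6,9}; box has {1,2,3,5,6,9} → only 7 remains.
r8c9 = 8: row 8 has {1,3,4,6,7,9}; col 9 has {1,2,6,7,9}; box has {1,2,3,5,6,7,9} → only 8 remains.
r9c8 = 4: row 9 has {6,7,9}; col 8 has {1,5,6,7,9}; box has {1,2,3,5,6,7,8,9} → only 4 remains.
r6c2 = 9: in row 6, 9 can only go here (every other open cell in that row sees a 9).
r4c8 = 3: in box 6, 3 can only go here (every other open cell in that box sees a 3).
r2c8 = 8: row 2 has {1,2,5,6,9}; col 8 has {1,3,4,5,6,7,9}; box has {1,2,6,9}; anti-diagonal has {1,6,9} → only 8 remains.
r6c8 = 2: row 6 has {1,3,6,9}; col 8 has {1,3,4,5,6,7,8,9}; box has {1,3,6,7,9} → only 2 remains.
r9c1 = 5: row 9 has {4,6,7,9}; col 1 has {1,2,3,6,7,9}; box has {1,3,4,6,7,9}; anti-diagonal has {1,6,8,9} → only 5 remains.
r3c7 = 7: row 3 has {2,4,6,9}; col 7 has {1,2,3,6,9}; box has {1,2,6,8,9}; anti-diagonal has {1,5,6,8,9} → only 7 remains.
r6c4 = 4: row 6 has {1,2,3,6,9}; col 4 has {5,6,9}; box has {1,3,5,6,9}; anti-diagonal has {1,5,6,7,8,9} → only 4 remains.
r6c5 = 7: row 6 has {1,2,3,4,6,9}; col 5 has {1,4,6,8,9}; box has {1,3,4,5,6,9} → only 7 remains.
r6c9 = 5: row 6 has {1,2,3,4,6,7,9}; col 9 has {1,2,6,7,8,9}; box has {1,2,3,6,7,9} → only 5 remains.
r8c2 = 2: row 8 has {1,3,4,6,7,8,9}; col 2 has {1,6,9}; box has {1,3,4,5,6,7,9}; anti-diagonal has {1,4,5,6,7,8,9} → only 2 remains.
r8c5 = 5: row 8 has {1,2,3,4,6,7,8,9}; col 5 has {1,4,6,7,8,9}; box has {4,6,7,8,9} → only 5 remains.
r9c2 = 8: row 9 has {4,5,6,7,9}; col 2 has {1,2,6,9}; box has {1,2,3,4,5,6,7,9} → only 8 remains.
r1c9 = 3: row 1 has {1,6,9}; col 9 has {1,2,5,6,7,8,9}; box has {1,2,6,7,8,9}; anti-diagonal has {1,2,4,5,6,7,8,9} → only 3 remains.
r2c9 = 4: row 2 has {1,2,5,6,8,9}; col 9 has {1,2,3,5,6,7,8,9}; box has {1,2,3,6,7,8,9} → only 4 remains.
r4c4 = 8: row 4 has {1,3,6,7,9}; col 4 has {4,5,6,9}; box has {1,3,4,5,6,7,9}; main diagonal has {1,2,3,6,9} → only 8 remains.
r4c7 = 4: row 4 has {1,3,6,7,8,9}; col 7 has {1,2,3,6,7,9}; box has {1,2,3,5,6,7,9} → only 4 remains.
r5c6 = 2: row 5 has {1,5,6,7,9}; col 6 has {3,4,5,6,7,9}; box has {1,3,4,5,6,7,8,9} → only 2 remains.
r6c7 = 8: row 6 has {1,2,3,4,5,6,7,9}; col 7 has {1,2,3,4,6,7,9}; box has {1,2,3,4,5,6,7,9} → only 8 remains.
r9c6 = 1: row 9 has {4,5,6,7,8,9}; col 6 has {2,3,4,5,6,7,9}; box has {4,5,6,7,8,9} → only 1 remains.
r1c1 = 4: row 1 has {1,3,6,9}; col 1 has {1,2,3,5,6,7,9}; box has {1,2,6,9}; main diagonal has {1,2,3,6,8,9} → only 4 remains.
r1c5 = 2: row 1 has {1,3,4,6,9}; col 5 has {1,4,5,6,7,8,9}; box has {4,5,6,9} → only 2 remains.
r1c7 = 5: row 1 has {1,2,3,4,6,9}; col 7 has {1,2,3,4,6,7,8,9}; box has {1,2,3,4,6,7,8,9} → only 5 remains.
r2c2 = 7: row 2 has {1,2,4,5,6,8,9}; col 2 has {1,2,6,8,9}; box has {1,2,4,6,9}; main diagonal has {1,2,3,4,6,8,9} → only 7 remains.
r2c4 = 3: row 2 has {1,2,4,5,6,7,8,9}; col 4 has {4,5,6,8,9}; box has {2,4,5,6,9} → only 3 remains.
r3c3 = 5: row 3 has {2,4,6,7,9}; col 3 has {1,4,6,7,9}; box has {1,2,4,6,7,9}; main diagonal has {1,2,3,4,6,7,8,9} → only 5 remains.
r3c4 = 1: row 3 has {2,4,5,6,7,9}; col 4 has {3,4,5,6,8,9}; box has {2,3,4,5,6,9} → only 1 remains.
r3c6 = 8: row 3 has {1,2,4,5,6,7,9}; col 6 has {1,2,3,4,5,6,7,9}; box has {1,2,3,4,5,6,9} → only 8 remains.
r4c2 = 5: row 4 has {1,3,4,6,7,8,9}; col 2 has {1,2,6,7,8,9}; box has {1,6,7,9} → only 5 remains.
r4c3 = 2: row 4 has {1,3,4,5,6,7,8,9}; col 3 has {1,4,5,6,7,9}; box has {1,5,6,7,9} → only 2 remains.

752816439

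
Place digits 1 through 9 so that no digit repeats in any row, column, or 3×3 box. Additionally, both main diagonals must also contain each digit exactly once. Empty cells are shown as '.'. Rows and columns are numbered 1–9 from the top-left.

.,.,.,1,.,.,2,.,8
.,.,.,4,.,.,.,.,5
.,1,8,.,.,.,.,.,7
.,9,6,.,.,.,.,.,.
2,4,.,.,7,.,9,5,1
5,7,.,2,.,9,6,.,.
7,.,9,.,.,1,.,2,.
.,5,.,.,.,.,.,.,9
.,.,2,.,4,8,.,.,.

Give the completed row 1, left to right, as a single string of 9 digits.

r5c3 = 3 (sole candidate).
r5c6 = 6 (sole candidate).
r6c3 = 1 (sole candidate).
r8c3 = 4 (sole candidate).
r2c3 = 7 (sole candidate).
r4c1 = 8 (sole candidate).
r5c4 = 8 (sole candidate).
r6c5 = 3 (sole candidate).
r6c9 = 4 (sole candidate).
r1c3 = 5: row 1 has {1,2,8}; col 3 has {1,2,3,4,6,7,8,9}; box has {1,7,8} → only 5 remains.
r4c4 = 5 (sole candidate).
r4c5 = 1 (sole candidate).
r4c6 = 4 (sole candidate).
r6c8 = 8 (sole candidate).
r3c7 = 3 (sole candidate).
r4c7 = 7 (sole candidate).
r4c8 = 3 (sole candidate).
r4c9 = 2 (sole candidate).
r7c7 = 4 (sole candidate).
r2c7 = 1 (sole candidate).
r2c8 = 6 (sole candidate).
r8c7 = 8 (sole candidate).
r8c8 = 1 (sole candidate).
r9c1 = 1 (sole candidate).
r9c7 = 5 (sole candidate).
r9c8 = 7 (sole candidate).
r1c8 = 4: in row 1, 4 can only go here (every other open cell in that row sees a 4).
r1c6 = 7: in row 1, 7 can only go here (every other open cell in that row sees a 7).
r3c8 = 9 (sole candidate).
r3c4 = 6 (sole candidate).
r7c4 = 3 (sole candidate).
r7c9 = 6 (sole candidate).
r8c4 = 7 (sole candidate).
r8c6 = 2 (sole candidate).
r9c4 = 9 (sole candidate).
r9c9 = 3 (sole candidate).
r1c1 = 6: row 1 has {1,2,4,5,7,8}; col 1 has {1,2,5,7,8}; box has {1,5,7,8}; main diagonal has {1,3,4,5,7,8,9} → only 6 remains.
r1c2 = 3: row 1 has {1,2,4,5,6,7,8}; col 2 has {1,4,5,7,9}; box has {1,5,6,7,8} → only 3 remains.
r1c5 = 9: row 1 has {1,2,3,4,5,6,7,8}; col 5 has {1,3,4,7}; box has {1,4,6,7} → only 9 remains.

635197248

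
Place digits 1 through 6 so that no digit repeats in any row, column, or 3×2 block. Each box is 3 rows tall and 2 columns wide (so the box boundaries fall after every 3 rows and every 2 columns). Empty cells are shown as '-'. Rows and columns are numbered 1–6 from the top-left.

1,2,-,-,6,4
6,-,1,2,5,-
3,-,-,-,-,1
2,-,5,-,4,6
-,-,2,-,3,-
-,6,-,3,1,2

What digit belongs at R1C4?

R1C3 = 3 (sole candidate).
R1C4 = 5: row 1 has {1,2,3,4,6}; col 4 has {2,3}; box has {1,2,3} → only 5 remains.

5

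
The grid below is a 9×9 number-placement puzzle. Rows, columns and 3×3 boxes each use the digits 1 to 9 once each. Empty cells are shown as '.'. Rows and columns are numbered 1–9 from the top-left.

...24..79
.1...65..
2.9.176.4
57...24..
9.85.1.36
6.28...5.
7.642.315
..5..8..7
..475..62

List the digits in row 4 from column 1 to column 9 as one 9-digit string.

571632498

r1c3 = 3: row 1 has {2,4,7,9}; col 3 has {2,4,5,6,8,9}; box has {1,2,9} → only 3 remains.
r1c6 = 5: row 1 has {2,3,4,7,9}; col 6 has {1,2,6,7,8}; box has {1,2,4,6,7} → only 5 remains.
r2c3 = 7: row 2 has {1,5,6}; col 3 has {2,3,4,5,6,8,9}; box has {1,2,3,9} → only 7 remains.
r3c4 = 3: row 3 has {1,2,4,6,7,9}; col 4 has {2,4,5,7,8}; box has {1,2,4,5,6,7} → only 3 remains.
r3c8 = 8: row 3 has {1,2,3,4,6,7,9}; col 8 has {1,3,5,6,7}; box has {4,5,6,7,9} → only 8 remains.
r4c3 = 1: row 4 has {2,4,5,7}; col 3 has {2,3,4,5,6,7,8,9}; box has {2,5,6,7,8,9} → only 1 remains.
r4c8 = 9: row 4 has {1,2,4,5,7}; col 8 has {1,3,5,6,7,8}; box has {3,4,5,6} → only 9 remains.
r4c9 = 8: row 4 has {1,2,4,5,7,9}; col 9 has {2,4,5,6,7,9}; box has {3,4,5,6,9} → only 8 remains.
r5c2 = 4: row 5 has {1,3,5,6,8,9}; col 2 has {1,7}; box has {1,2,5,6,7,8,9} → only 4 remains.
r5c5 = 7: row 5 has {1,3,4,5,6,8,9}; col 5 has {1,2,4,5}; box has {1,2,5,8} → only 7 remains.
r5c7 = 2: row 5 has {1,3,4,5,6,7,8,9}; col 7 has {3,4,5,6}; box has {3,4,5,6,8,9} → only 2 remains.
r6c2 = 3: row 6 has {2,5,6,8}; col 2 has {1,4,7}; box has {1,2,4,5,6,7,8,9} → only 3 remains.
r6c5 = 9: row 6 has {2,3,5,6,8}; col 5 has {1,2,4,5,7}; box has {1,2,5,7,8} → only 9 remains.
r6c6 = 4: row 6 has {2,3,5,6,8,9}; col 6 has {1,2,5,6,7,8}; box has {1,2,5,7,8,9} → only 4 remains.
r6c9 = 1: row 6 has {2,3,4,5,6,8,9}; col 9 has {2,4,5,6,7,8,9}; box has {2,3,4,5,6,8,9} → only 1 remains.
r7c6 = 9: row 7 has {1,2,3,4,5,6,7}; col 6 has {1,2,4,5,6,7,8}; box has {2,4,5,7,8} → only 9 remains.
r8c7 = 9: row 8 has {5,7,8}; col 7 has {2,3,4,5,6}; box has {1,2,3,5,6,7} → only 9 remains.
r8c8 = 4: row 8 has {5,7,8,9}; col 8 has {1,3,5,6,7,8,9}; box has {1,2,3,5,6,7,9} → only 4 remains.
r9c6 = 3: row 9 has {2,4,5,6,7}; col 6 has {1,2,4,5,6,7,8,9}; box has {2,4,5,7,8,9} → only 3 remains.
r9c7 = 8: row 9 has {2,3,4,5,6,7}; col 7 has {2,3,4,5,6,9}; box has {1,2,3,4,5,6,7,9} → only 8 remains.
r1c1 = 8: row 1 has {2,3,4,5,7,9}; col 1 has {2,5,6,7,9}; box has {1,2,3,7,9} → only 8 remains.
r1c2 = 6: row 1 has {2,3,4,5,7,8,9}; col 2 has {1,3,4,7}; box has {1,2,3,7,8,9} → only 6 remains.
r1c7 = 1: row 1 has {2,3,4,5,6,7,8,9}; col 7 has {2,3,4,5,6,8,9}; box has {4,5,6,7,8,9} → only 1 remains.
r2c1 = 4: row 2 has {1,5,6,7}; col 1 has {2,5,6,7,8,9}; box has {1,2,3,6,7,8,9} → only 4 remains.
r2c4 = 9: row 2 has {1,4,5,6,7}; col 4 has {2,3,4,5,7,8}; box has {1,2,3,4,5,6,7} → only 9 remains.
r2c5 = 8: row 2 has {1,4,5,6,7,9}; col 5 has {1,2,4,5,7,9}; box has {1,2,3,4,5,6,7,9} → only 8 remains.
r2c8 = 2: row 2 has {1,4,5,6,7,8,9}; col 8 has {1,3,4,5,6,7,8,9}; box has {1,4,5,6,7,8,9} → only 2 remains.
r2c9 = 3: row 2 has {1,2,4,5,6,7,8,9}; col 9 has {1,2,4,5,6,7,8,9}; box has {1,2,4,5,6,7,8,9} → only 3 remains.
r3c2 = 5: row 3 has {1,2,3,4,6,7,8,9}; col 2 has {1,3,4,6,7}; box has {1,2,3,4,6,7,8,9} → only 5 remains.
r4c4 = 6: row 4 has {1,2,4,5,7,8,9}; col 4 has {2,3,4,5,7,8,9}; box has {1,2,4,5,7,8,9} → only 6 remains.
r4c5 = 3: row 4 has {1,2,4,5,6,7,8,9}; col 5 has {1,2,4,5,7,8,9}; box has {1,2,4,5,6,7,8,9} → only 3 remains.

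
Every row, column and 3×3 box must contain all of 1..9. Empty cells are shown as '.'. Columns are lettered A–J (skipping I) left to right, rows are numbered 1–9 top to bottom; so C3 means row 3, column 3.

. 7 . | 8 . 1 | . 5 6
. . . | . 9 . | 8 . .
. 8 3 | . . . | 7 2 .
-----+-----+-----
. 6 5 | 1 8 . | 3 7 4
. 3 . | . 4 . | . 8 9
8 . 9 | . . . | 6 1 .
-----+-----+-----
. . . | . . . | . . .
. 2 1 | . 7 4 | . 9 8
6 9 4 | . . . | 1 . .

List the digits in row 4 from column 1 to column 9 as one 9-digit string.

265189374

C1 = 2: row 1 has {1,5,6,7,8}; col 3 has {1,3,4,5,9}; box has {3,7,8} → only 2 remains.
E1 = 3: row 1 has {1,2,5,6,7,8}; col 5 has {4,7,8,9}; box has {1,8,9} → only 3 remains.
C2 = 6: row 2 has {8,9}; col 3 has {1,2,3,4,5,9}; box has {2,3,7,8} → only 6 remains.
J3 = 1: row 3 has {2,3,7,8}; col 9 has {4,6,8,9}; box has {2,5,6,7,8} → only 1 remains.
A4 = 2: row 4 has {1,3,4,5,6,7,8}; col 1 has {6,8}; box has {3,5,6,8,9} → only 2 remains.
F4 = 9: row 4 has {1,2,3,4,5,6,7,8}; col 6 has {1,4}; box has {1,4,8} → only 9 remains.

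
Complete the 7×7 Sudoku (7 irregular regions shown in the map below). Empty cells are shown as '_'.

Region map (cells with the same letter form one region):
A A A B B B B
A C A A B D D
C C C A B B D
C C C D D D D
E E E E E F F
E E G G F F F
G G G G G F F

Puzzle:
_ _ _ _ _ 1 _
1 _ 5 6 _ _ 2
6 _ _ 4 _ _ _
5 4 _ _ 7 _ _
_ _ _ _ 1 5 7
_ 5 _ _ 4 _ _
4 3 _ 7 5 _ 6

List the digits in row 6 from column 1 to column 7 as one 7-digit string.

R2C2 = 7: row 2 has {1,2,5,6}; col 2 has {3,4,5}; region has {4,5,6} → only 7 remains.
R2C5 = 3: row 2 has {1,2,5,6,7}; col 5 has {1,4,5,7}; region has {1} → only 3 remains.
R2C6 = 4: row 2 has {1,2,3,5,6,7}; col 6 has {1,5}; region has {2,7} → only 4 remains.
R3C5 = 2: row 3 has {4,6}; col 5 has {1,3,4,5,7}; region has {1,3} → only 2 remains.
R3C6 = 7: row 3 has {2,4,6}; col 6 has {1,4,5}; region has {1,2,3} → only 7 remains.
R7C6 = 2: row 7 has {3,4,5,6,7}; col 6 has {1,4,5,7}; region has {4,5,6,7} → only 2 remains.
R1C2 = 2: row 1 has {1}; col 2 has {3,4,5,7}; region has {1,4,5,6} → only 2 remains.
R1C4 = 5: row 1 has {1,2}; col 4 has {4,6,7}; region has {1,2,3,7} → only 5 remains.
R1C5 = 6: row 1 has {1,2,5}; col 5 has {1,2,3,4,5,7}; region has {1,2,3,5,7} → only 6 remains.
R1C7 = 4: row 1 has {1,2,5,6}; col 7 has {2,6,7}; region has {1,2,3,5,6,7} → only 4 remains.
R3C2 = 1: row 3 has {2,4,6,7}; col 2 has {2,3,4,5,7}; region has {4,5,6,7} → only 1 remains.
R3C3 = 3: row 3 has {1,2,4,6,7}; col 3 has {5}; region has {1,4,5,6,7} → only 3 remains.
R3C7 = 5: row 3 has {1,2,3,4,6,7}; col 7 has {2,4,6,7}; region has {2,4,7} → only 5 remains.
R4C3 = 2: row 4 has {4,5,7}; col 3 has {3,5}; region has {1,3,4,5,6,7} → only 2 remains.
R5C2 = 6: row 5 has {1,5,7}; col 2 has {1,2,3,4,5,7}; region has {1,5} → only 6 remains.
R5C3 = 4: row 5 has {1,5,6,7}; col 3 has {2,3,5}; region has {1,5,6} → only 4 remains.
R6C6 = 3: row 6 has {4,5}; col 6 has {1,2,4,5,7}; region has {2,4,5,6,7} → only 3 remains.
R6C7 = 1: row 6 has {3,4,5}; col 7 has {2,4,5,6,7}; region has {2,3,4,5,6,7} → only 1 remains.
R7C3 = 1: row 7 has {2,3,4,5,6,7}; col 3 has {2,3,4,5}; region has {3,4,5,7} → only 1 remains.
R1C3 = 7: row 1 has {1,2,4,5,6}; col 3 has {1,2,3,4,5}; region has {1,2,4,5,6} → only 7 remains.
R4C6 = 6: row 4 has {2,4,5,7}; col 6 has {1,2,3,4,5,7}; region has {2,4,5,7} → only 6 remains.
R4C7 = 3: row 4 has {2,4,5,6,7}; col 7 has {1,2,4,5,6,7}; region has {2,4,5,6,7} → only 3 remains.
R6C3 = 6: row 6 has {1,3,4,5}; col 3 has {1,2,3,4,5,7}; region has {1,3,4,5,7} → only 6 remains.
R6C4 = 2: row 6 has {1,3,4,5,6}; col 4 has {4,5,6,7}; region has {1,3,4,5,6,7} → only 2 remains.
R1C1 = 3: row 1 has {1,2,4,5,6,7}; col 1 has {1,4,5,6}; region has {1,2,4,5,6,7} → only 3 remains.
R4C4 = 1: row 4 has {2,3,4,5,6,7}; col 4 has {2,4,5,6,7}; region has {2,3,4,5,6,7} → only 1 remains.
R5C1 = 2: row 5 has {1,4,5,6,7}; col 1 has {1,3,4,5,6}; region has {1,4,5,6} → only 2 remains.
R5C4 = 3: row 5 has {1,2,4,5,6,7}; col 4 has {1,2,4,5,6,7}; region has {1,2,4,5,6} → only 3 remains.
R6C1 = 7: row 6 has {1,2,3,4,5,6}; col 1 has {1,2,3,4,5,6}; region has {1,2,3,4,5,6} → only 7 remains.

7562431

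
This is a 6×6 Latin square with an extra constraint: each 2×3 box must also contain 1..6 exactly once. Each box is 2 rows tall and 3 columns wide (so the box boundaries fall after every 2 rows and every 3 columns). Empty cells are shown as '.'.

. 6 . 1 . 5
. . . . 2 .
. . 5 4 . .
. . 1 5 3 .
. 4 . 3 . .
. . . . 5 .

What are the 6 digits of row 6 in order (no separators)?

316254

r1c5 = 4 (sole candidate).
r2c4 = 6 (sole candidate).
r2c6 = 3 (sole candidate).
r4c2 = 2 (sole candidate).
r4c6 = 6 (sole candidate).
r6c4 = 2: row 6 has {5}; col 4 has {1,3,4,5,6}; box has {3,5} → only 2 remains.
r2c3 = 4 (sole candidate).
r3c2 = 3 (sole candidate).
r3c5 = 1 (sole candidate).
r3c6 = 2 (sole candidate).
r4c1 = 4 (sole candidate).
r5c5 = 6 (sole candidate).
r5c6 = 1 (sole candidate).
r6c2 = 1: row 6 has {2,5}; col 2 has {2,3,4,6}; box has {4} → only 1 remains.
r6c6 = 4: row 6 has {1,2,5}; col 6 has {1,2,3,5,6}; box has {1,2,3,5,6} → only 4 remains.
r2c2 = 5 (sole candidate).
r3c1 = 6 (sole candidate).
r5c3 = 2 (sole candidate).
r6c1 = 3: row 6 has {1,2,4,5}; col 1 has {4,6}; box has {1,2,4} → only 3 remains.
r6c3 = 6: row 6 has {1,2,3,4,5}; col 3 has {1,2,4,5}; box has {1,2,3,4} → only 6 remains.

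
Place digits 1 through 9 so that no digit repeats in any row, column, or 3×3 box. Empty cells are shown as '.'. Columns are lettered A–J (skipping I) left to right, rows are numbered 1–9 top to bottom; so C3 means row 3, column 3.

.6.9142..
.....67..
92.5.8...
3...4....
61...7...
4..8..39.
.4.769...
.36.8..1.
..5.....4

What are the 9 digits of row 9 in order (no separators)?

J2 = 9: in row 2, 9 can only go here (every other open cell in that row sees a 9).
J6 = 6: in row 6, 6 can only go here (every other open cell in that row sees a 6).
D4 = 6: in row 4, 6 can only go here (every other open cell in that row sees a 6).
F6 = 1: in row 6, 1 can only go here (every other open cell in that row sees a 1).
D8 = 4: in row 8, 4 can only go here (every other open cell in that row sees a 4).
G8 = 9: in row 8, 9 can only go here (every other open cell in that row sees a 9).
B9 = 9: in row 9, 9 can only go here (every other open cell in that row sees a 9).
C4 = 9: in row 4, 9 can only go here (every other open cell in that row sees a 9).
E5 = 9: in row 5, 9 can only go here (every other open cell in that row sees a 9).
D5 = 3: in row 5, 3 can only go here (every other open cell in that row sees a 3).
D2 = 2: row 2 has {6,7,9}; col 4 has {3,4,5,6,7,8,9}; box has {1,4,5,6,8,9} → only 2 remains.
E2 = 3: row 2 has {2,6,7,9}; col 5 has {1,4,6,8,9}; box has {1,2,4,5,6,8,9} → only 3 remains.
E3 = 7: row 3 has {2,5,8,9}; col 5 has {1,3,4,6,8,9}; box has {1,2,3,4,5,6,8,9} → only 7 remains.
D9 = 1: row 9 has {4,5,9}; col 4 has {2,3,4,5,6,7,8,9}; box has {4,6,7,8,9} → only 1 remains.
E9 = 2: row 9 has {1,4,5,9}; col 5 has {1,3,4,6,7,8,9}; box has {1,4,6,7,8,9} → only 2 remains.
F9 = 3: row 9 has {1,2,4,5,9}; col 6 has {1,4,6,7,8,9}; box has {1,2,4,6,7,8,9} → only 3 remains.
E6 = 5: row 6 has {1,3,4,6,8,9}; col 5 has {1,2,3,4,6,7,8,9}; box has {1,3,4,6,7,8,9} → only 5 remains.
F8 = 5: row 8 has {1,3,4,6,8,9}; col 6 has {1,3,4,6,7,8,9}; box has {1,2,3,4,6,7,8,9} → only 5 remains.
F4 = 2: row 4 has {3,4,6,9}; col 6 has {1,3,4,5,6,7,8,9}; box has {1,3,4,5,6,7,8,9} → only 2 remains.
B6 = 7: row 6 has {1,3,4,5,6,8,9}; col 2 has {1,2,3,4,6,9}; box has {1,3,4,6,9} → only 7 remains.
C6 = 2: row 6 has {1,3,4,5,6,7,8,9}; col 3 has {5,6,9}; box has {1,3,4,6,7,9} → only 2 remains.
C5 = 8: row 5 has {1,3,6,7,9}; col 3 has {2,5,6,9}; box has {1,2,3,4,6,7,9} → only 8 remains.
C7 = 1: row 7 has {4,6,7,9}; col 3 has {2,5,6,8,9}; box has {3,4,5,6,9} → only 1 remains.
C2 = 4: row 2 has {2,3,6,7,9}; col 3 has {1,2,5,6,8,9}; box has {2,6,9} → only 4 remains.
C3 = 3: row 3 has {2,5,7,8,9}; col 3 has {1,2,4,5,6,8,9}; box has {2,4,6,9} → only 3 remains.
J3 = 1: row 3 has {2,3,5,7,8,9}; col 9 has {4,6,9}; box has {2,7,9} → only 1 remains.
B4 = 5: row 4 has {2,3,4,6,9}; col 2 has {1,2,3,4,6,7,9}; box has {1,2,3,4,6,7,8,9} → only 5 remains.
C1 = 7: row 1 has {1,2,4,6,9}; col 3 has {1,2,3,4,5,6,8,9}; box has {2,3,4,6,9} → only 7 remains.
B2 = 8: row 2 has {2,3,4,6,7,9}; col 2 has {1,2,3,4,5,6,7,9}; box has {2,3,4,6,7,9} → only 8 remains.
H2 = 5: row 2 has {2,3,4,6,7,8,9}; col 8 has {1,9}; box has {1,2,7,9} → only 5 remains.
A1 = 5: row 1 has {1,2,4,6,7,9}; col 1 has {3,4,6,9}; box has {2,3,4,6,7,8,9} → only 5 remains.
A2 = 1: row 2 has {2,3,4,5,6,7,8,9}; col 1 has {3,4,5,6,9}; box has {2,3,4,5,6,7,8,9} → only 1 remains.
G4 = 1: in row 4, 1 can only go here (every other open cell in that row sees a 1).
Singles propagation stalls; G9 is still open with candidates {6,8}.
  Try G9 = 6: this forces G3=4, H3=6, G5=5, J5=2, G7=8, J8=7; then H9 has no candidate left — contradiction.
So G9 = 8.
G7 = 5 (sole candidate).
A9 = 7: row 9 has {1,2,3,4,5,8,9}; col 1 has {1,3,4,5,6,9}; box has {1,3,4,5,6,9} → only 7 remains.
H9 = 6: row 9 has {1,2,3,4,5,7,8,9}; col 8 has {1,5,9}; box has {1,4,5,8,9} → only 6 remains.

795123864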